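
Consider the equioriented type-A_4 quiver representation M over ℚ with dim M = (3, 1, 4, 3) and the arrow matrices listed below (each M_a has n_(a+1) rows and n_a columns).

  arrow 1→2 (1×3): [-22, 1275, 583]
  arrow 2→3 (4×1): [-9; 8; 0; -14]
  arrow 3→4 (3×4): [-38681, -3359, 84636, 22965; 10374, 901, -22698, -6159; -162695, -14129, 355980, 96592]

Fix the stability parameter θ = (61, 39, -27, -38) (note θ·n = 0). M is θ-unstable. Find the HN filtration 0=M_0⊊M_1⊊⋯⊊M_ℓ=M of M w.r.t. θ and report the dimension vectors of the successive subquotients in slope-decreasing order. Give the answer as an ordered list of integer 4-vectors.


Via rank(M_{q-1}∘⋯∘M_p): M ≅ I[1,1]^2, I[1,4], I[3,3], I[3,4]^2.
μ_θ-semistable layers: μ^(1)=61; μ^(2)=35/4; μ^(3)=-27; μ^(4)=-65/2

((2, 0, 0, 0); (1, 1, 1, 1); (0, 0, 1, 0); (0, 0, 2, 2))


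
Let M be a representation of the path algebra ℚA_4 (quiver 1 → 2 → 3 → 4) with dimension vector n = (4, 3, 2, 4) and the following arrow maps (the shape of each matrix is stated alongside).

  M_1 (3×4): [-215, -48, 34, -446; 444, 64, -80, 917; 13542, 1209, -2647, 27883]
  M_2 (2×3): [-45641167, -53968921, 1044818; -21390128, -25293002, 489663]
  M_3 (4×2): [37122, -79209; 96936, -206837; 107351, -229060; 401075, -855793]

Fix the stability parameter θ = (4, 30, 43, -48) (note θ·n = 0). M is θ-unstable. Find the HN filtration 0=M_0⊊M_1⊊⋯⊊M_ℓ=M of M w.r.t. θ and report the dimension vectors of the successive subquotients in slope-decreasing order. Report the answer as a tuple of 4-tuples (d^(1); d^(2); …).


Interval decomposition of M: I[1,1], I[1,2], I[1,4]^2, I[4,4]^2.
HN type (ℓ=4): μ^(1)=30; μ^(2)=25/3; μ^(3)=4; μ^(4)=-48

((0, 1, 0, 0); (0, 2, 2, 2); (4, 0, 0, 0); (0, 0, 0, 2))


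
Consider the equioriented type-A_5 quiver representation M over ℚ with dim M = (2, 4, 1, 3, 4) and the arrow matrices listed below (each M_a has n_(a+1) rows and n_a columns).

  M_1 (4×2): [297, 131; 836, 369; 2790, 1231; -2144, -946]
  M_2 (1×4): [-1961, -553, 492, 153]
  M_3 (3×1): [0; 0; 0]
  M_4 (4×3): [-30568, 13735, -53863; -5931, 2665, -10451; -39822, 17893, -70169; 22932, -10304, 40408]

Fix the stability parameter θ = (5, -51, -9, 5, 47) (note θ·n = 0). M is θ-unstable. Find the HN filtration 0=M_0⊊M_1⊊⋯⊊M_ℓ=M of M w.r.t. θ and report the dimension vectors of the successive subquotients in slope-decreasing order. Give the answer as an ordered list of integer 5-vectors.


Via rank(M_{q-1}∘⋯∘M_p): M ≅ I[1,2], I[1,3], I[2,2]^2, I[4,4], I[4,5]^2, I[5,5]^2.
μ_θ-semistable layers: μ^(1)=47; μ^(2)=5; μ^(3)=-9; μ^(4)=-23; μ^(5)=-51

((0, 0, 0, 0, 4); (0, 0, 0, 3, 0); (0, 0, 1, 0, 0); (2, 2, 0, 0, 0); (0, 2, 0, 0, 0))


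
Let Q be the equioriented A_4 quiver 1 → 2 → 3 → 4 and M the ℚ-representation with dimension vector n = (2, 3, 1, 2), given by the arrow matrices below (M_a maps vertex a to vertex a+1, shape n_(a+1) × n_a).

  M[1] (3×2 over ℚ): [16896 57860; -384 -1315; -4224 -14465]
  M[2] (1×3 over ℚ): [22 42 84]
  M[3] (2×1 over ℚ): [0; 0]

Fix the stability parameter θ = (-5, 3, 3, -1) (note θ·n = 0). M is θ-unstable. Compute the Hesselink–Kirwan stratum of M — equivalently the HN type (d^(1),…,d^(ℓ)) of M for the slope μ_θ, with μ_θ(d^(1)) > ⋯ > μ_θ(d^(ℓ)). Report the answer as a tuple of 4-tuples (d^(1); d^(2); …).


Interval decomposition of M: I[1,1], I[1,3], I[2,2]^2, I[4,4]^2.
HN type (ℓ=3): μ^(1)=3; μ^(2)=-1; μ^(3)=-5

((0, 3, 1, 0); (0, 0, 0, 2); (2, 0, 0, 0))


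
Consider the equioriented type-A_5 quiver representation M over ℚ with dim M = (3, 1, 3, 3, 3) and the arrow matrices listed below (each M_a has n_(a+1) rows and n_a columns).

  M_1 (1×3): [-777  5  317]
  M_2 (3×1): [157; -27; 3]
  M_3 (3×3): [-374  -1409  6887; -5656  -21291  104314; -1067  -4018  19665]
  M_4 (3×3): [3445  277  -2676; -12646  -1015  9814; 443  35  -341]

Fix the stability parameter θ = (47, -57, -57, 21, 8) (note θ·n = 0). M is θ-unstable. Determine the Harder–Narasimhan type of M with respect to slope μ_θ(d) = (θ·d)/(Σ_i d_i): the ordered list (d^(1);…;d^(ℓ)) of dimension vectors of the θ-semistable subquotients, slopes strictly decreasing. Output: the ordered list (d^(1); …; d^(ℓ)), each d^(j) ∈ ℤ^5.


Barcode: M ≅ I[1,1]^2, I[1,5], I[3,5]^2. HN layers by μ_θ (4 steps, strictly decreasing):
  μ^(1)=47; μ^(2)=29/2; μ^(3)=-67/3; μ^(4)=-57

((2, 0, 0, 0, 0); (0, 0, 0, 3, 3); (1, 1, 1, 0, 0); (0, 0, 2, 0, 0))


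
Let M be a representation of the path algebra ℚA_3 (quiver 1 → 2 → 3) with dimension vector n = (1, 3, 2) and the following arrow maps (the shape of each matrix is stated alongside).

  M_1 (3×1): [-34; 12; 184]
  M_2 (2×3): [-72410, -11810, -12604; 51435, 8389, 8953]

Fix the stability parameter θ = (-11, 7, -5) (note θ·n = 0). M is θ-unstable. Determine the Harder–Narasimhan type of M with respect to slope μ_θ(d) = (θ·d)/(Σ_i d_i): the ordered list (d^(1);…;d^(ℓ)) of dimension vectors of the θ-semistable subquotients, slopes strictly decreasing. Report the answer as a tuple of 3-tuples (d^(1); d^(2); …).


Interval decomposition of M: I[1,3], I[2,2], I[2,3].
HN type (ℓ=3): μ^(1)=7; μ^(2)=1; μ^(3)=-11

((0, 1, 0); (0, 2, 2); (1, 0, 0))


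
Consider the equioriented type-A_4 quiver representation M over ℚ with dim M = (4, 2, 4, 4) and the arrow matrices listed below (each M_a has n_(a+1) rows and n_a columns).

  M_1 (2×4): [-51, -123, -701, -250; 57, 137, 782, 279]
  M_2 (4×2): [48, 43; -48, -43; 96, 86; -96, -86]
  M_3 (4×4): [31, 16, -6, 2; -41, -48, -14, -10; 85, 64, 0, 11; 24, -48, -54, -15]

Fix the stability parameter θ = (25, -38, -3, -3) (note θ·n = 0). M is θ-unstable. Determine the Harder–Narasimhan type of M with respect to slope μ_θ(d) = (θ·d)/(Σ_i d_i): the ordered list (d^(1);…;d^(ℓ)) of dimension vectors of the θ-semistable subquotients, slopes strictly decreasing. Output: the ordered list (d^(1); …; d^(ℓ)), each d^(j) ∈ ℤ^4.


Via rank(M_{q-1}∘⋯∘M_p): M ≅ I[1,1]^2, I[1,2], I[1,4], I[3,3]^2, I[3,4], I[4,4]^2.
μ_θ-semistable layers: μ^(1)=25; μ^(2)=-3; μ^(3)=-13/2

((2, 0, 0, 0); (0, 0, 4, 4); (2, 2, 0, 0))


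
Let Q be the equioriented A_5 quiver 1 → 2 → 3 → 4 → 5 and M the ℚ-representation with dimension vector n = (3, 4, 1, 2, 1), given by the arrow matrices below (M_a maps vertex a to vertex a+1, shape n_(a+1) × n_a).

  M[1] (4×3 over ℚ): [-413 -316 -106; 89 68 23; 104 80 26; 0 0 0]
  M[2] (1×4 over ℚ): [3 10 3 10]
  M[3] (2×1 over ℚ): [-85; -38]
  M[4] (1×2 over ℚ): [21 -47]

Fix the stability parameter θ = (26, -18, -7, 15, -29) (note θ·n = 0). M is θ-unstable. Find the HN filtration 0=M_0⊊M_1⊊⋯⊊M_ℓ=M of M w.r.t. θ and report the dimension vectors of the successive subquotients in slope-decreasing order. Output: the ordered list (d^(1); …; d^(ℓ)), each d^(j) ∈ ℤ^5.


Barcode: M ≅ I[1,1], I[1,2], I[1,5], I[2,2]^2, I[4,4]. HN layers by μ_θ (5 steps, strictly decreasing):
  μ^(1)=26; μ^(2)=15; μ^(3)=4; μ^(4)=-13/5; μ^(5)=-18

((1, 0, 0, 0, 0); (0, 0, 0, 1, 0); (1, 1, 0, 0, 0); (1, 1, 1, 1, 1); (0, 2, 0, 0, 0))


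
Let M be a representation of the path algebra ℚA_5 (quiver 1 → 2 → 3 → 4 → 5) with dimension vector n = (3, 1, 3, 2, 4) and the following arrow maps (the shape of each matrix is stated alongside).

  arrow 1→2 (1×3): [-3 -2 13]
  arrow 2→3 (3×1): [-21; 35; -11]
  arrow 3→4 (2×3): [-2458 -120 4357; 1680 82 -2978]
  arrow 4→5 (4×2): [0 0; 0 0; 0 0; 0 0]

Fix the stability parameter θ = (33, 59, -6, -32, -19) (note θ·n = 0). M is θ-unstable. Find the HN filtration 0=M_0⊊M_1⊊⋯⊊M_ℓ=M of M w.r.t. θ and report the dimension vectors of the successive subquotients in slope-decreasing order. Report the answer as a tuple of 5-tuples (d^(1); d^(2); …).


Via rank(M_{q-1}∘⋯∘M_p): M ≅ I[1,1]^2, I[1,4], I[3,3], I[3,4], I[5,5]^4.
μ_θ-semistable layers: μ^(1)=33; μ^(2)=27/2; μ^(3)=-6; μ^(4)=-19

((2, 0, 0, 0, 0); (1, 1, 1, 1, 0); (0, 0, 1, 0, 0); (0, 0, 1, 1, 4))


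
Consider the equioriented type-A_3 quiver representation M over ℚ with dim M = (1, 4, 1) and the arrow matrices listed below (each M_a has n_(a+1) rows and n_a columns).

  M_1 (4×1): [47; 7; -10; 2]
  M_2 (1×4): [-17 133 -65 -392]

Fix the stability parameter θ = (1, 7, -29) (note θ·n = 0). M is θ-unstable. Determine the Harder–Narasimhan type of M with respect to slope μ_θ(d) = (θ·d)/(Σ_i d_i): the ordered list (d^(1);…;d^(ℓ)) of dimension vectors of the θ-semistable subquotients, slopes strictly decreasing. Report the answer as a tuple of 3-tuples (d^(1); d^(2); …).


Via rank(M_{q-1}∘⋯∘M_p): M ≅ I[1,3], I[2,2]^3.
μ_θ-semistable layers: μ^(1)=7; μ^(2)=-7

((0, 3, 0); (1, 1, 1))


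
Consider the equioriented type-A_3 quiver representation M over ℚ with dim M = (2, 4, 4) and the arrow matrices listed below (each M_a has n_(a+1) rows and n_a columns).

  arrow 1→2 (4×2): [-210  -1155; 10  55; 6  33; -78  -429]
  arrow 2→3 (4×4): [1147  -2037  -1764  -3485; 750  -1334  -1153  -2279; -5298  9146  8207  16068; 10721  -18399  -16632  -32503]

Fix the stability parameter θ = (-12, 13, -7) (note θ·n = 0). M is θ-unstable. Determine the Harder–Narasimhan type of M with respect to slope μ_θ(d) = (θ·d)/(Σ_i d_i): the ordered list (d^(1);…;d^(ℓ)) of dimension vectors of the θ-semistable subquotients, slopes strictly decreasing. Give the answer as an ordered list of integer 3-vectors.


Barcode: M ≅ I[1,1], I[1,3], I[2,2], I[2,3]^2, I[3,3]. HN layers by μ_θ (4 steps, strictly decreasing):
  μ^(1)=13; μ^(2)=3; μ^(3)=-7; μ^(4)=-12

((0, 1, 0); (0, 3, 3); (0, 0, 1); (2, 0, 0))


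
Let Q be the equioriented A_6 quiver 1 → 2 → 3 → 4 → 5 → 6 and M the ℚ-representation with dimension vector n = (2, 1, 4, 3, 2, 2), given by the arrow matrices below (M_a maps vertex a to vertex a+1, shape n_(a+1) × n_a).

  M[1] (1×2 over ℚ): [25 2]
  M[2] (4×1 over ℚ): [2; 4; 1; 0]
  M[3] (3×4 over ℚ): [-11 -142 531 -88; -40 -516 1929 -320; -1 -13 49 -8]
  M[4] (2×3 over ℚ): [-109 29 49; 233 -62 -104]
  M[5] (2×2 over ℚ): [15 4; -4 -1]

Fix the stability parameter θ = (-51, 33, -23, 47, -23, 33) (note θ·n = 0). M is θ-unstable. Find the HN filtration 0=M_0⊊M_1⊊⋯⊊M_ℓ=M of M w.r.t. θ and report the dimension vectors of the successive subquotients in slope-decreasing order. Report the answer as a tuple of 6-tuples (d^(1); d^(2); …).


Via rank(M_{q-1}∘⋯∘M_p): M ≅ I[1,1], I[1,6], I[3,3], I[3,4], I[3,6].
μ_θ-semistable layers: μ^(1)=47; μ^(2)=33; μ^(3)=12; μ^(4)=5; μ^(5)=-23; μ^(6)=-51

((0, 0, 0, 1, 0, 0); (0, 0, 0, 0, 0, 2); (0, 0, 0, 2, 2, 0); (0, 1, 1, 0, 0, 0); (0, 0, 3, 0, 0, 0); (2, 0, 0, 0, 0, 0))


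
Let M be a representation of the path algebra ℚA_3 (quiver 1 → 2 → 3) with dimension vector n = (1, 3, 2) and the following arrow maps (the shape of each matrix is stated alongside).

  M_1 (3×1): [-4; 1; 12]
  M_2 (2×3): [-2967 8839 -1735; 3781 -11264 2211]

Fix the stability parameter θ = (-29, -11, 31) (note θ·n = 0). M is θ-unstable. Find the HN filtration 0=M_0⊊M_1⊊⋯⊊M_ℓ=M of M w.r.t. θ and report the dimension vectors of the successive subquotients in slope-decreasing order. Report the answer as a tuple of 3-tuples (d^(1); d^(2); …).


Barcode: M ≅ I[1,3], I[2,2], I[2,3]. HN layers by μ_θ (3 steps, strictly decreasing):
  μ^(1)=31; μ^(2)=-11; μ^(3)=-29

((0, 0, 2); (0, 3, 0); (1, 0, 0))


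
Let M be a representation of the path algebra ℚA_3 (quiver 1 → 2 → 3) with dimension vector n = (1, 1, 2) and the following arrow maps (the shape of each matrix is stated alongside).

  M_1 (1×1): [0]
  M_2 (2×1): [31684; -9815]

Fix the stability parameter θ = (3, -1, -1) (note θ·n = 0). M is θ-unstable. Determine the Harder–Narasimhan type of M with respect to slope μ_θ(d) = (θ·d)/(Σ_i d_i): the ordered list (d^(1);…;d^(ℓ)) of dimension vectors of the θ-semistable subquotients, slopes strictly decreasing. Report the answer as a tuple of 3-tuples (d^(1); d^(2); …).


Interval decomposition of M: I[1,1], I[2,3], I[3,3].
HN type (ℓ=2): μ^(1)=3; μ^(2)=-1

((1, 0, 0); (0, 1, 2))


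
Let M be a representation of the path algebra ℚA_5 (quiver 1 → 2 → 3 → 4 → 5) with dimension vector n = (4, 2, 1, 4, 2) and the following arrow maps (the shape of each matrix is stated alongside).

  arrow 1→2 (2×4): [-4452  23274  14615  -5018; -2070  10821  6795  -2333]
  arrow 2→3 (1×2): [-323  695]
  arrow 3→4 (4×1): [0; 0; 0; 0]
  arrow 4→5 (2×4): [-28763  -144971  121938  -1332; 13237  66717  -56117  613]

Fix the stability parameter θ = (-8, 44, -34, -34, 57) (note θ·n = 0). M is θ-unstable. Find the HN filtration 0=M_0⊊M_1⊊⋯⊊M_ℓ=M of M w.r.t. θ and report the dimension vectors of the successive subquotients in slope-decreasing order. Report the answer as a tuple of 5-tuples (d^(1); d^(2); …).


Interval decomposition of M: I[1,1]^2, I[1,2], I[1,3], I[4,4]^2, I[4,5]^2.
HN type (ℓ=5): μ^(1)=57; μ^(2)=44; μ^(3)=5; μ^(4)=-8; μ^(5)=-34

((0, 0, 0, 0, 2); (0, 1, 0, 0, 0); (0, 1, 1, 0, 0); (4, 0, 0, 0, 0); (0, 0, 0, 4, 0))


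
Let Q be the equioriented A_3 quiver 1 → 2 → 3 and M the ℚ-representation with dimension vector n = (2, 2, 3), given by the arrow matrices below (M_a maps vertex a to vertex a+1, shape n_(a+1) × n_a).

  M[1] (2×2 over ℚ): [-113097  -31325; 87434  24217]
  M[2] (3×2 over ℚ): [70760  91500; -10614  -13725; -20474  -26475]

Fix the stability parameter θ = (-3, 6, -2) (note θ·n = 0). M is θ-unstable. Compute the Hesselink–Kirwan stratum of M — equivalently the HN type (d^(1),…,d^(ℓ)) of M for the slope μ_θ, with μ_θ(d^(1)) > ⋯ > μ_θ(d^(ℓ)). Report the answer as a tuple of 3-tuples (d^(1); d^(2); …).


Interval decomposition of M: I[1,2], I[1,3], I[3,3]^2.
HN type (ℓ=4): μ^(1)=6; μ^(2)=2; μ^(3)=-2; μ^(4)=-3

((0, 1, 0); (0, 1, 1); (0, 0, 2); (2, 0, 0))


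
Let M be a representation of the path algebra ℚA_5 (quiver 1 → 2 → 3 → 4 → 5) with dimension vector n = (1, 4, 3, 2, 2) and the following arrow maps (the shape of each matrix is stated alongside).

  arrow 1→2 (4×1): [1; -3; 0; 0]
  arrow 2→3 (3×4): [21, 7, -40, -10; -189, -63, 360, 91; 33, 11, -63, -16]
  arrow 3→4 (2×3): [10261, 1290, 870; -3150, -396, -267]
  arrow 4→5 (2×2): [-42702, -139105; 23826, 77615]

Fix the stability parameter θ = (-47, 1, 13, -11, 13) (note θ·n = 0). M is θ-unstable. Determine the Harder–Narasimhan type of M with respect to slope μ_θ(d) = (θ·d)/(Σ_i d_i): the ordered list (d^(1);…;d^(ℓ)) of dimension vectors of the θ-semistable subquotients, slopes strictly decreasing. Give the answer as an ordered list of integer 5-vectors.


Interval decomposition of M: I[1,2], I[2,3], I[2,4], I[2,5], I[5,5].
HN type (ℓ=3): μ^(1)=13; μ^(2)=1; μ^(3)=-47

((0, 0, 1, 0, 2); (0, 4, 2, 2, 0); (1, 0, 0, 0, 0))


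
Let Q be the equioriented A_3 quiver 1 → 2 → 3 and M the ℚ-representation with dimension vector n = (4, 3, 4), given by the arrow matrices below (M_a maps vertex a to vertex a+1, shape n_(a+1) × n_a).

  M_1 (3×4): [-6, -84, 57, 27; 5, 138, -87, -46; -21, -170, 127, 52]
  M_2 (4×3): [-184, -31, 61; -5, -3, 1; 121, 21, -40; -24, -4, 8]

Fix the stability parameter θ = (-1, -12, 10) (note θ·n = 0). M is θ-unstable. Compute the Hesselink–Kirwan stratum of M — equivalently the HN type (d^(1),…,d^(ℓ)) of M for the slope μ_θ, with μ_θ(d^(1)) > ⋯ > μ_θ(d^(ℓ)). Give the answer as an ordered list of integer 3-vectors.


Barcode: M ≅ I[1,1], I[1,3]^3, I[3,3]. HN layers by μ_θ (3 steps, strictly decreasing):
  μ^(1)=10; μ^(2)=-1; μ^(3)=-13/2

((0, 0, 4); (1, 0, 0); (3, 3, 0))


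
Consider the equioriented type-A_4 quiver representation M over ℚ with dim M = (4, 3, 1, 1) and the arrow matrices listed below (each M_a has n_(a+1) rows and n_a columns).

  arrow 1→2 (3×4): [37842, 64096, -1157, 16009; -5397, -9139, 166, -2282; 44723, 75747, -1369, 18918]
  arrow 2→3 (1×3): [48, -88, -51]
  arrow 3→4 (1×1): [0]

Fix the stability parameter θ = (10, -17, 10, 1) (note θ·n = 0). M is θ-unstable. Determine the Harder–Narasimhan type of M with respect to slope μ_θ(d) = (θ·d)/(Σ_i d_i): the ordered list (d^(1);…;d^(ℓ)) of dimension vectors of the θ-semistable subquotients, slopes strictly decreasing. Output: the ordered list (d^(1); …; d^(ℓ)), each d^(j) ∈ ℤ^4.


Via rank(M_{q-1}∘⋯∘M_p): M ≅ I[1,1], I[1,2]^2, I[1,3], I[4,4].
μ_θ-semistable layers: μ^(1)=10; μ^(2)=1; μ^(3)=-7/2

((1, 0, 1, 0); (0, 0, 0, 1); (3, 3, 0, 0))


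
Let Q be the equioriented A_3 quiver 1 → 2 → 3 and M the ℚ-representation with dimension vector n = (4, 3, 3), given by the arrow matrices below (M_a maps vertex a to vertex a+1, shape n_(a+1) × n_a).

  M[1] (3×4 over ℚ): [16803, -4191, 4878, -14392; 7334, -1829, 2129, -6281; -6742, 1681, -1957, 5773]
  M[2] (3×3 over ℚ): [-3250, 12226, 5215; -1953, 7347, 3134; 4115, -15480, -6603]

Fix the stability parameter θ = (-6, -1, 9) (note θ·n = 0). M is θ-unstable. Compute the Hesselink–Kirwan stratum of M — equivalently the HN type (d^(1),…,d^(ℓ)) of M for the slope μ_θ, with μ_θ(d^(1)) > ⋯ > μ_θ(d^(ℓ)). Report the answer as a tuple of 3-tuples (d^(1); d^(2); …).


Via rank(M_{q-1}∘⋯∘M_p): M ≅ I[1,1]^2, I[1,3]^2, I[2,3].
μ_θ-semistable layers: μ^(1)=9; μ^(2)=-1; μ^(3)=-6

((0, 0, 3); (0, 3, 0); (4, 0, 0))


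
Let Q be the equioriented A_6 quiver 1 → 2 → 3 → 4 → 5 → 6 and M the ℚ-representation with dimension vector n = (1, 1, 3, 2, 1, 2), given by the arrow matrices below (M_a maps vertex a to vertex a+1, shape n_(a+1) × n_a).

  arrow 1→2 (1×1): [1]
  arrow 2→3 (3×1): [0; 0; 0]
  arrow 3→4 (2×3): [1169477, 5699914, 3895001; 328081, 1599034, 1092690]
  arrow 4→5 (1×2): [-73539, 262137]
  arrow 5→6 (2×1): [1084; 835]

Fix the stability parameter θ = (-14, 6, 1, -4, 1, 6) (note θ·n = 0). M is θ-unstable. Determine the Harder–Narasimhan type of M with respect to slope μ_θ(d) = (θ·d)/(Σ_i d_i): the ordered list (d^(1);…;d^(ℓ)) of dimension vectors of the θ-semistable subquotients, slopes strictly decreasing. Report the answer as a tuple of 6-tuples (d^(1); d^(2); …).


Via rank(M_{q-1}∘⋯∘M_p): M ≅ I[1,2], I[3,3], I[3,4], I[3,6], I[6,6].
μ_θ-semistable layers: μ^(1)=6; μ^(2)=1; μ^(3)=-3/2; μ^(4)=-14

((0, 1, 0, 0, 0, 2); (0, 0, 1, 0, 1, 0); (0, 0, 2, 2, 0, 0); (1, 0, 0, 0, 0, 0))


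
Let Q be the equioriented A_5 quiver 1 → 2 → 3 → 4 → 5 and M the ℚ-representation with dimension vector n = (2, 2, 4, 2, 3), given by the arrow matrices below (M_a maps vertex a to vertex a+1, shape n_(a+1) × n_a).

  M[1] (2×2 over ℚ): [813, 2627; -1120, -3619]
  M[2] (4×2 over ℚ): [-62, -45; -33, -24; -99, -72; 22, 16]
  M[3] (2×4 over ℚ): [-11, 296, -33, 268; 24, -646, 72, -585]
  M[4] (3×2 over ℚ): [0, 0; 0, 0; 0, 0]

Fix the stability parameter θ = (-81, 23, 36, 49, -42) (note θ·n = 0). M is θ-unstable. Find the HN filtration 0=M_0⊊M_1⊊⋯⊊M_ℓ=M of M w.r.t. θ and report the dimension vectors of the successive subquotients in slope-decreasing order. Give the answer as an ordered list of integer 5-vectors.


Barcode: M ≅ I[1,3], I[1,4], I[3,3], I[3,4], I[5,5]^3. HN layers by μ_θ (5 steps, strictly decreasing):
  μ^(1)=49; μ^(2)=36; μ^(3)=23; μ^(4)=-42; μ^(5)=-81

((0, 0, 0, 2, 0); (0, 0, 4, 0, 0); (0, 2, 0, 0, 0); (0, 0, 0, 0, 3); (2, 0, 0, 0, 0))


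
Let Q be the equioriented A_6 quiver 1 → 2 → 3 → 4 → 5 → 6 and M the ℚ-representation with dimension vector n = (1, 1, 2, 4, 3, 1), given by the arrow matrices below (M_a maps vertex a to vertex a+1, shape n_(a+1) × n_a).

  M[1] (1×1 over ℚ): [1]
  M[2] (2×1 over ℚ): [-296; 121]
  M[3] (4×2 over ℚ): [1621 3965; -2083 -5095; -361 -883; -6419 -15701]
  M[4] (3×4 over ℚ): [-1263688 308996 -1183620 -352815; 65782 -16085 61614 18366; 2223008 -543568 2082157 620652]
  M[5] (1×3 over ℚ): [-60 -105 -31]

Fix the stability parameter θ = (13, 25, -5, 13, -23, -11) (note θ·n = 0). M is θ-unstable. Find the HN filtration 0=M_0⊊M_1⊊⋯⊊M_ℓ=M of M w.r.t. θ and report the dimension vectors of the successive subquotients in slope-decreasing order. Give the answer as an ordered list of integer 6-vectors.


Via rank(M_{q-1}∘⋯∘M_p): M ≅ I[1,5], I[3,6], I[4,4], I[4,5].
μ_θ-semistable layers: μ^(1)=13; μ^(2)=23/5; μ^(3)=-5; μ^(4)=-13/2

((0, 0, 0, 1, 0, 0); (1, 1, 1, 1, 1, 0); (0, 0, 0, 1, 1, 0); (0, 0, 1, 1, 1, 1))


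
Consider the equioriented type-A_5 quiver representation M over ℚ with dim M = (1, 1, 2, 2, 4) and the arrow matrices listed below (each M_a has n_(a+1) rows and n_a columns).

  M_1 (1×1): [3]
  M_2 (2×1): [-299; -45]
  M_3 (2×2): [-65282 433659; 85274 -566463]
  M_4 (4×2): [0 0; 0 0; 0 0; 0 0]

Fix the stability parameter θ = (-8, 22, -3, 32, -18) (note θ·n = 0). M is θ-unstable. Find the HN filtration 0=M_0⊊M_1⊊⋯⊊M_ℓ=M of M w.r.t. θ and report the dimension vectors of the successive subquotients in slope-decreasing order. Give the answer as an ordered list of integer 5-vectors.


Via rank(M_{q-1}∘⋯∘M_p): M ≅ I[1,4], I[3,3], I[4,4], I[5,5]^4.
μ_θ-semistable layers: μ^(1)=32; μ^(2)=19/2; μ^(3)=-3; μ^(4)=-8; μ^(5)=-18

((0, 0, 0, 2, 0); (0, 1, 1, 0, 0); (0, 0, 1, 0, 0); (1, 0, 0, 0, 0); (0, 0, 0, 0, 4))


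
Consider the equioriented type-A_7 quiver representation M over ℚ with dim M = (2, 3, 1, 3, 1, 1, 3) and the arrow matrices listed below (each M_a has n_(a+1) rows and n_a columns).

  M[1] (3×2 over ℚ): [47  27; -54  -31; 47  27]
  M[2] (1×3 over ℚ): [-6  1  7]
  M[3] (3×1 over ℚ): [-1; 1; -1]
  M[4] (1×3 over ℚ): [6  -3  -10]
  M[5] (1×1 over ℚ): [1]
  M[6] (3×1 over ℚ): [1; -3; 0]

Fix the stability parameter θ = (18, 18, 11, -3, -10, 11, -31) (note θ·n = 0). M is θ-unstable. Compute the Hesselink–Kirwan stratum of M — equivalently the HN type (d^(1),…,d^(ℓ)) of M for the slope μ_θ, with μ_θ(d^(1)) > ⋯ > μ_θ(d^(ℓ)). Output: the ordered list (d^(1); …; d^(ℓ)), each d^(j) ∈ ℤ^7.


Via rank(M_{q-1}∘⋯∘M_p): M ≅ I[1,2], I[1,7], I[2,2], I[4,4]^2, I[7,7]^2.
μ_θ-semistable layers: μ^(1)=18; μ^(2)=2; μ^(3)=-3; μ^(4)=-31

((1, 2, 0, 0, 0, 0, 0); (1, 1, 1, 1, 1, 1, 1); (0, 0, 0, 2, 0, 0, 0); (0, 0, 0, 0, 0, 0, 2))


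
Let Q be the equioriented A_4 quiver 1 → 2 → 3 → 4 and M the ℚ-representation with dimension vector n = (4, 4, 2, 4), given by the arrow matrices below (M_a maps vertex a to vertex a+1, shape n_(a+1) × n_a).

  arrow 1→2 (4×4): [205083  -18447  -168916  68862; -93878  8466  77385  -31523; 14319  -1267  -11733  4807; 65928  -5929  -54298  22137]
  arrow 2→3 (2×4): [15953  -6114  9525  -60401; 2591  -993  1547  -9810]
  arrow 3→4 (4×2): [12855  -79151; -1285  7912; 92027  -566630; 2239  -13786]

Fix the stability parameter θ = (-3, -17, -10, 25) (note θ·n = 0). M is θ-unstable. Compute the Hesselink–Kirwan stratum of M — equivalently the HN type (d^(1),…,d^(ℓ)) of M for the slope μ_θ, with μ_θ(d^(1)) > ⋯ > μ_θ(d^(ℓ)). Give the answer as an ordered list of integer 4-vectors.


Interval decomposition of M: I[1,2]^2, I[1,4]^2, I[4,4]^2.
HN type (ℓ=2): μ^(1)=25; μ^(2)=-10

((0, 0, 0, 4); (4, 4, 2, 0))


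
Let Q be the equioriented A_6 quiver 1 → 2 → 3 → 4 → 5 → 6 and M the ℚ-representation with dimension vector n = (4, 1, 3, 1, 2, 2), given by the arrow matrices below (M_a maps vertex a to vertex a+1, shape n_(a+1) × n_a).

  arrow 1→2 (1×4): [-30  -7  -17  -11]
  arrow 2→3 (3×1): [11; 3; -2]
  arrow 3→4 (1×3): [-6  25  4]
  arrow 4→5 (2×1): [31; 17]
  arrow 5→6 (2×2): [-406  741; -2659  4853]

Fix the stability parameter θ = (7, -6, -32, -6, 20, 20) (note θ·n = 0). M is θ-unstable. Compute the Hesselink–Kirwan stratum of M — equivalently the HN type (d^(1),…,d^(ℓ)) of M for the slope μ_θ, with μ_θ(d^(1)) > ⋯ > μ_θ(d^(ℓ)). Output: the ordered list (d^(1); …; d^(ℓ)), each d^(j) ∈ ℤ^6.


Via rank(M_{q-1}∘⋯∘M_p): M ≅ I[1,1]^3, I[1,6], I[3,3]^2, I[5,6].
μ_θ-semistable layers: μ^(1)=20; μ^(2)=7; μ^(3)=-6; μ^(4)=-31/3; μ^(5)=-32

((0, 0, 0, 0, 2, 2); (3, 0, 0, 0, 0, 0); (0, 0, 0, 1, 0, 0); (1, 1, 1, 0, 0, 0); (0, 0, 2, 0, 0, 0))


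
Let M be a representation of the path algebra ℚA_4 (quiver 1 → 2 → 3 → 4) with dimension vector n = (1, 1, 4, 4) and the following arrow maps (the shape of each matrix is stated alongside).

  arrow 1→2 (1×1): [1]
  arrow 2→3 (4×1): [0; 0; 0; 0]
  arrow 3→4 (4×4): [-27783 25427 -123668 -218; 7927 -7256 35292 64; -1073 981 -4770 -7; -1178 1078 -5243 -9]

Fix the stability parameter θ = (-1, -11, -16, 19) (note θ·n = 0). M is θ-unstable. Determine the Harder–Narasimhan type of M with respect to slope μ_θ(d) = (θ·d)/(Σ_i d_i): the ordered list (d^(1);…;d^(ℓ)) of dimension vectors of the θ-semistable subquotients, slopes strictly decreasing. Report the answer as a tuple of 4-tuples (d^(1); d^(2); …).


Via rank(M_{q-1}∘⋯∘M_p): M ≅ I[1,2], I[3,4]^4.
μ_θ-semistable layers: μ^(1)=19; μ^(2)=-6; μ^(3)=-16

((0, 0, 0, 4); (1, 1, 0, 0); (0, 0, 4, 0))


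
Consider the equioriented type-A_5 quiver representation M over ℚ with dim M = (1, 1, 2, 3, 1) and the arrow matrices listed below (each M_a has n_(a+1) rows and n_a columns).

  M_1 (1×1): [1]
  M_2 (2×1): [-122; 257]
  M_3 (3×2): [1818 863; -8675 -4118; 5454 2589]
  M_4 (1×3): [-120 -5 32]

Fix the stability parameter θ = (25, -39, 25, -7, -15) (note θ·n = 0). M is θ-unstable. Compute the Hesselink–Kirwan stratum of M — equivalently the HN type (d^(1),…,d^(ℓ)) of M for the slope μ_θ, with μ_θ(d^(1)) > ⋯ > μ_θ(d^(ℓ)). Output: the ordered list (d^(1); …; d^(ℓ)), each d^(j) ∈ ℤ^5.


Via rank(M_{q-1}∘⋯∘M_p): M ≅ I[1,4], I[3,5], I[4,4].
μ_θ-semistable layers: μ^(1)=9; μ^(2)=1; μ^(3)=-7

((0, 0, 1, 1, 0); (0, 0, 1, 1, 1); (1, 1, 0, 1, 0))


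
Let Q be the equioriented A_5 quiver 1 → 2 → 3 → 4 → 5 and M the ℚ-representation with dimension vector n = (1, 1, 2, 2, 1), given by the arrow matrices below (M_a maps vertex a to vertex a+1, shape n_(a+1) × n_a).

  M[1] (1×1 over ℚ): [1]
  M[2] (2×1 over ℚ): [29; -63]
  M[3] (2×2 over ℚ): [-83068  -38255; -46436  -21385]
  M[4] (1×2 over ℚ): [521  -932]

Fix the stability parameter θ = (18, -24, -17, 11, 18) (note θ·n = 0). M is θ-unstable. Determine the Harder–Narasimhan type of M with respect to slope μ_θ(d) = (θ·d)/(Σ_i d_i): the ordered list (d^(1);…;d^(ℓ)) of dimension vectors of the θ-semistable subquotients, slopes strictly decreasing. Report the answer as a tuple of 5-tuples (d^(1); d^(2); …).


Interval decomposition of M: I[1,5], I[3,3], I[4,4].
HN type (ℓ=4): μ^(1)=18; μ^(2)=11; μ^(3)=-23/3; μ^(4)=-17

((0, 0, 0, 0, 1); (0, 0, 0, 2, 0); (1, 1, 1, 0, 0); (0, 0, 1, 0, 0))


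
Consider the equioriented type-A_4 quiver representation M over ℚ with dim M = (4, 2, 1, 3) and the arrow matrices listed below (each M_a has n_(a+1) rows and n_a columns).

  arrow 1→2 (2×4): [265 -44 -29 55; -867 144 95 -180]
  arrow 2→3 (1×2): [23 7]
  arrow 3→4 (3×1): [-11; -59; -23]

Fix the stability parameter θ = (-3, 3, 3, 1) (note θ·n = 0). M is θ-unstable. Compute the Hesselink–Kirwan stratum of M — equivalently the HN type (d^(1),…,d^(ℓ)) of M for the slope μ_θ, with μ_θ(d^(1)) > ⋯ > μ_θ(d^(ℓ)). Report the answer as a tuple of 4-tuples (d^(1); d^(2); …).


Barcode: M ≅ I[1,1]^2, I[1,2], I[1,4], I[4,4]^2. HN layers by μ_θ (4 steps, strictly decreasing):
  μ^(1)=3; μ^(2)=7/3; μ^(3)=1; μ^(4)=-3

((0, 1, 0, 0); (0, 1, 1, 1); (0, 0, 0, 2); (4, 0, 0, 0))


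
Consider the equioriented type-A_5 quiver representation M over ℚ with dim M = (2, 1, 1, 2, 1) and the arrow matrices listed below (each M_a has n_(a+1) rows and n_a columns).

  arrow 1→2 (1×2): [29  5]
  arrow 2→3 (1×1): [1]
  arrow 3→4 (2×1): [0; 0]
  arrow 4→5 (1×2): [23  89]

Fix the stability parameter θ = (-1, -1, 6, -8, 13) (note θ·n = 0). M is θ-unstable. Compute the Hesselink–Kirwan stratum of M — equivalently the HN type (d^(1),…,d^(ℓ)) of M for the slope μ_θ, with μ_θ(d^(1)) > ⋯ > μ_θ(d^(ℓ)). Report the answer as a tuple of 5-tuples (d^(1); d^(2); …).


Via rank(M_{q-1}∘⋯∘M_p): M ≅ I[1,1], I[1,3], I[4,4], I[4,5].
μ_θ-semistable layers: μ^(1)=13; μ^(2)=6; μ^(3)=-1; μ^(4)=-8

((0, 0, 0, 0, 1); (0, 0, 1, 0, 0); (2, 1, 0, 0, 0); (0, 0, 0, 2, 0))


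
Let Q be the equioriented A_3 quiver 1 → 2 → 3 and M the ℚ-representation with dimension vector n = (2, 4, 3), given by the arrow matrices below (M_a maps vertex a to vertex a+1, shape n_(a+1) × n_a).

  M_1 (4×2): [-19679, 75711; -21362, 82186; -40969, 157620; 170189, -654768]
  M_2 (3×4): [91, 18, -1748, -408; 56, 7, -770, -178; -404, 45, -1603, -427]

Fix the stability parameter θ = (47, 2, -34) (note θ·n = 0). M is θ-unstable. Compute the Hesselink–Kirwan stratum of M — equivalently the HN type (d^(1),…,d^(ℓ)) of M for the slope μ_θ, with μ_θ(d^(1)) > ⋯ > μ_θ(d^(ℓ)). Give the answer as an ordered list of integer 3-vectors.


Interval decomposition of M: I[1,2], I[1,3], I[2,3]^2.
HN type (ℓ=3): μ^(1)=49/2; μ^(2)=5; μ^(3)=-16

((1, 1, 0); (1, 1, 1); (0, 2, 2))


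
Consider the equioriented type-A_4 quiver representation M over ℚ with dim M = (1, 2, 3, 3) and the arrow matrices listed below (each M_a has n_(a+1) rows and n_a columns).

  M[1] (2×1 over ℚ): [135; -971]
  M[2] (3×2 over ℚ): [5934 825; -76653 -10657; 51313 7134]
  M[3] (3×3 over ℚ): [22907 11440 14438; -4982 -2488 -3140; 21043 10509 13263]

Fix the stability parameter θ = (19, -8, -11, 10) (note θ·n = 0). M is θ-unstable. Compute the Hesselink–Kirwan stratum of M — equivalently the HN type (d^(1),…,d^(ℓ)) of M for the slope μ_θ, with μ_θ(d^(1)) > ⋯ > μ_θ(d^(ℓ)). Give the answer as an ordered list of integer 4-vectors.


Barcode: M ≅ I[1,4], I[2,3], I[3,4], I[4,4]. HN layers by μ_θ (4 steps, strictly decreasing):
  μ^(1)=10; μ^(2)=0; μ^(3)=-19/2; μ^(4)=-11

((0, 0, 0, 3); (1, 1, 1, 0); (0, 1, 1, 0); (0, 0, 1, 0))


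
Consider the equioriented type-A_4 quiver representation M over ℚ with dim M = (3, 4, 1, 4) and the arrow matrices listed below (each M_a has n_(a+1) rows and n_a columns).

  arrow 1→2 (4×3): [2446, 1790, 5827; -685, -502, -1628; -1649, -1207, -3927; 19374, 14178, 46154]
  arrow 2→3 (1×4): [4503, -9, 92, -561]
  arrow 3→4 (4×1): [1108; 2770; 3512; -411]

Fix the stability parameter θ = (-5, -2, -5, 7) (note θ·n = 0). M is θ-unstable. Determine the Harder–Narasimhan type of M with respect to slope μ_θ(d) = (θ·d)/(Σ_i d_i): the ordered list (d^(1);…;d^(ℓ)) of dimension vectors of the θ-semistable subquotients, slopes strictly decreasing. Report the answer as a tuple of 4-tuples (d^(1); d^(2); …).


Barcode: M ≅ I[1,2]^2, I[1,4], I[2,2], I[4,4]^3. HN layers by μ_θ (4 steps, strictly decreasing):
  μ^(1)=7; μ^(2)=-2; μ^(3)=-7/2; μ^(4)=-5

((0, 0, 0, 4); (0, 3, 0, 0); (0, 1, 1, 0); (3, 0, 0, 0))


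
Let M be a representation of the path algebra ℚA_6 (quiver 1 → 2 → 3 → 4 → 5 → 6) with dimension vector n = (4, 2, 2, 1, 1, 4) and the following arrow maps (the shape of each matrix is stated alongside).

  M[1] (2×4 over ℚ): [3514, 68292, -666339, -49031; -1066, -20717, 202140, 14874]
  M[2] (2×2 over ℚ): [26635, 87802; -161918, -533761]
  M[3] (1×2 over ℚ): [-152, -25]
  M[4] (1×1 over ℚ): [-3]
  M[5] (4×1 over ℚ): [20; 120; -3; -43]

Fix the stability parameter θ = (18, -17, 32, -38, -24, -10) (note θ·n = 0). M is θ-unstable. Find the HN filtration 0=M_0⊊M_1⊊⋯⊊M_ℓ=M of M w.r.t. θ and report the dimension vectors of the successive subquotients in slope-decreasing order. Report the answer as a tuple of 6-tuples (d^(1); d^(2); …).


Via rank(M_{q-1}∘⋯∘M_p): M ≅ I[1,1]^2, I[1,3], I[1,6], I[6,6]^3.
μ_θ-semistable layers: μ^(1)=32; μ^(2)=18; μ^(3)=1/2; μ^(4)=-13/2; μ^(5)=-10

((0, 0, 1, 0, 0, 0); (2, 0, 0, 0, 0, 0); (1, 1, 0, 0, 0, 0); (1, 1, 1, 1, 1, 1); (0, 0, 0, 0, 0, 3))


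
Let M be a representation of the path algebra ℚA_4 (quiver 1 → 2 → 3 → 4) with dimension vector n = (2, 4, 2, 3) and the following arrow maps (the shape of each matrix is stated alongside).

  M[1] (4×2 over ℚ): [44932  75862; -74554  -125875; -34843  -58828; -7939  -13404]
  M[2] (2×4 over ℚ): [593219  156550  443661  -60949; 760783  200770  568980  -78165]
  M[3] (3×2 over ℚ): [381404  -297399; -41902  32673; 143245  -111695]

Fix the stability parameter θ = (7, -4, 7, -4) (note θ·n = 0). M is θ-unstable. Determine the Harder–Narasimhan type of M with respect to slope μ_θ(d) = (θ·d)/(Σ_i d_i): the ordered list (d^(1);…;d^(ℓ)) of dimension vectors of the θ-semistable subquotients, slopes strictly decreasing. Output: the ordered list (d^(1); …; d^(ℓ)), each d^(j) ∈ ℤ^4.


Via rank(M_{q-1}∘⋯∘M_p): M ≅ I[1,2], I[1,4], I[2,2], I[2,4], I[4,4].
μ_θ-semistable layers: μ^(1)=3/2; μ^(2)=-4

((2, 2, 2, 2); (0, 2, 0, 1))


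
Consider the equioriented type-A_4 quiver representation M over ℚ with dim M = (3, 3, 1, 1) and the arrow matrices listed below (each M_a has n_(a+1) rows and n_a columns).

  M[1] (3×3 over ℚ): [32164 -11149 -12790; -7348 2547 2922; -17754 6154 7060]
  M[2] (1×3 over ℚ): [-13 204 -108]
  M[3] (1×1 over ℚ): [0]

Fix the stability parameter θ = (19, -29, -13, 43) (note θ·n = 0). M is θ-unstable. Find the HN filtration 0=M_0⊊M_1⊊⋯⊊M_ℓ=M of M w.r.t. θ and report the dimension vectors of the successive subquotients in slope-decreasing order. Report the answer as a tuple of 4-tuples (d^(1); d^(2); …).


Via rank(M_{q-1}∘⋯∘M_p): M ≅ I[1,1], I[1,2], I[1,3], I[2,2], I[4,4].
μ_θ-semistable layers: μ^(1)=43; μ^(2)=19; μ^(3)=-5; μ^(4)=-23/3; μ^(5)=-29

((0, 0, 0, 1); (1, 0, 0, 0); (1, 1, 0, 0); (1, 1, 1, 0); (0, 1, 0, 0))


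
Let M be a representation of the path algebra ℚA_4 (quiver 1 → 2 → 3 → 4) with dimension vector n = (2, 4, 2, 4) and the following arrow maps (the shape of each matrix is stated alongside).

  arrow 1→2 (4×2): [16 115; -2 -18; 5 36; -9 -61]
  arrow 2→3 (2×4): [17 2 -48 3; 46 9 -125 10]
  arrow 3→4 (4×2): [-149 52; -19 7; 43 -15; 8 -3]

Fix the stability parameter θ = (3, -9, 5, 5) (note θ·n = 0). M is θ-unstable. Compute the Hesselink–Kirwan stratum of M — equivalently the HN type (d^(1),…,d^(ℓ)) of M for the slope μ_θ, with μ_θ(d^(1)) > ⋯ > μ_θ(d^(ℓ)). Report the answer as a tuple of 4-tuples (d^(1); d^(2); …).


Interval decomposition of M: I[1,4]^2, I[2,2]^2, I[4,4]^2.
HN type (ℓ=3): μ^(1)=5; μ^(2)=-3; μ^(3)=-9

((0, 0, 2, 4); (2, 2, 0, 0); (0, 2, 0, 0))


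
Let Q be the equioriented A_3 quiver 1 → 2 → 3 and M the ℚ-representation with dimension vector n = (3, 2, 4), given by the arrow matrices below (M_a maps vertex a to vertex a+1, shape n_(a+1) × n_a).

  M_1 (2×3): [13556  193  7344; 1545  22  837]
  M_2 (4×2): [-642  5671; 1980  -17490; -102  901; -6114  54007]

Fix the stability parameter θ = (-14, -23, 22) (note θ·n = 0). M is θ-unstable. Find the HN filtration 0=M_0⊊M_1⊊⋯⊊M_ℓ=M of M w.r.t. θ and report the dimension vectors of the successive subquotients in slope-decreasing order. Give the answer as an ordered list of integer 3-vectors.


Barcode: M ≅ I[1,1], I[1,2], I[1,3], I[3,3]^3. HN layers by μ_θ (3 steps, strictly decreasing):
  μ^(1)=22; μ^(2)=-14; μ^(3)=-37/2

((0, 0, 4); (1, 0, 0); (2, 2, 0))


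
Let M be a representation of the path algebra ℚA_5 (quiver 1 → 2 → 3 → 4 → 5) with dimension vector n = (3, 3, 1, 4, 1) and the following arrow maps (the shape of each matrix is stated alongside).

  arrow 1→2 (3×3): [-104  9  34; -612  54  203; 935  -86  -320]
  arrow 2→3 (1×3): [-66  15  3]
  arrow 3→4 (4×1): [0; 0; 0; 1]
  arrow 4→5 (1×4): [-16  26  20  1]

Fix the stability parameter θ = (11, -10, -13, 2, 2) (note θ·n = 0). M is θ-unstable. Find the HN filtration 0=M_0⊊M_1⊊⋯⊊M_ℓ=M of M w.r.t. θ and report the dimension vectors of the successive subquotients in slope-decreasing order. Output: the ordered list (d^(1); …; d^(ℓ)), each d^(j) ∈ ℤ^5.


Barcode: M ≅ I[1,2]^2, I[1,5], I[4,4]^3. HN layers by μ_θ (3 steps, strictly decreasing):
  μ^(1)=2; μ^(2)=1/2; μ^(3)=-4

((0, 0, 0, 4, 1); (2, 2, 0, 0, 0); (1, 1, 1, 0, 0))


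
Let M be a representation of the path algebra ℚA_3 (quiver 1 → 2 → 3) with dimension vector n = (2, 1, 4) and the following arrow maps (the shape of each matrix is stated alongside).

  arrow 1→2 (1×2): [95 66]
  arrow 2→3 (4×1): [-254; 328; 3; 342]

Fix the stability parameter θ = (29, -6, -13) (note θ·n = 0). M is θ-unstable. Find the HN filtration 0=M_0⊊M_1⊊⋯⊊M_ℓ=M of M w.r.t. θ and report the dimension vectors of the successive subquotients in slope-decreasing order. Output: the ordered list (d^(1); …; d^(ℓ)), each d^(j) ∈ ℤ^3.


Barcode: M ≅ I[1,1], I[1,3], I[3,3]^3. HN layers by μ_θ (3 steps, strictly decreasing):
  μ^(1)=29; μ^(2)=10/3; μ^(3)=-13

((1, 0, 0); (1, 1, 1); (0, 0, 3))


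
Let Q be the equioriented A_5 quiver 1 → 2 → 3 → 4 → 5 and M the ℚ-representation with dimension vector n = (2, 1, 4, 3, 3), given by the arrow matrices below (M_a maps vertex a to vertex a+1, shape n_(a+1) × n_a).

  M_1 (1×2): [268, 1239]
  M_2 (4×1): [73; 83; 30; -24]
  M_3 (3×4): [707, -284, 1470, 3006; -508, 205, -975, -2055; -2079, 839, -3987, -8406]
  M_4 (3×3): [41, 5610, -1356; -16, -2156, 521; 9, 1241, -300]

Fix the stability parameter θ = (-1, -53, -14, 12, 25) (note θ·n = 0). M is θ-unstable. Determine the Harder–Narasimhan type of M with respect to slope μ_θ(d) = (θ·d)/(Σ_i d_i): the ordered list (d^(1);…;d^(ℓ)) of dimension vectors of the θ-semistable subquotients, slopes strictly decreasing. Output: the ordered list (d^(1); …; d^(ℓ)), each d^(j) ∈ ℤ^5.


Barcode: M ≅ I[1,1], I[1,5], I[3,3], I[3,5]^2. HN layers by μ_θ (5 steps, strictly decreasing):
  μ^(1)=25; μ^(2)=12; μ^(3)=-1; μ^(4)=-14; μ^(5)=-27

((0, 0, 0, 0, 3); (0, 0, 0, 3, 0); (1, 0, 0, 0, 0); (0, 0, 4, 0, 0); (1, 1, 0, 0, 0))


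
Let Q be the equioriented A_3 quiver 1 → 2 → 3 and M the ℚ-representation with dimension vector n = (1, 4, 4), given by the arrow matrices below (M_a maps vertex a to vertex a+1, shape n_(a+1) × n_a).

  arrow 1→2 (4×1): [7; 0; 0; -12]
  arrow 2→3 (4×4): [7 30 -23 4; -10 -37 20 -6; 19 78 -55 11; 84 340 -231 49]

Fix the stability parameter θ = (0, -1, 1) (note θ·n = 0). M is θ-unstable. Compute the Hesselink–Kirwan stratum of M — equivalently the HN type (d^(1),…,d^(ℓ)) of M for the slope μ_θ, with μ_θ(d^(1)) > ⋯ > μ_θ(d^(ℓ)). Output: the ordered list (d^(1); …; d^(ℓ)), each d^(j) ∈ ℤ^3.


Barcode: M ≅ I[1,3], I[2,3]^3. HN layers by μ_θ (3 steps, strictly decreasing):
  μ^(1)=1; μ^(2)=-1/2; μ^(3)=-1

((0, 0, 4); (1, 1, 0); (0, 3, 0))


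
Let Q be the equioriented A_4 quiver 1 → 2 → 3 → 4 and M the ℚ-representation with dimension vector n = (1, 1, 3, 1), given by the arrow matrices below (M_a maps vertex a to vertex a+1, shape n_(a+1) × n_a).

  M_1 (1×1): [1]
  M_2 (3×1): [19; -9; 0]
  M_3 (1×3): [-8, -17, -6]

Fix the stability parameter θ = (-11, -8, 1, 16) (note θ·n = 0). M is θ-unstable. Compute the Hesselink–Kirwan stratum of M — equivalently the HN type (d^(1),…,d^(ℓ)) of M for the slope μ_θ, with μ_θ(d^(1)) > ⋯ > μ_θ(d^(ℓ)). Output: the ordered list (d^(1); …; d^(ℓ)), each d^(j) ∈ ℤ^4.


Via rank(M_{q-1}∘⋯∘M_p): M ≅ I[1,4], I[3,3]^2.
μ_θ-semistable layers: μ^(1)=16; μ^(2)=1; μ^(3)=-8; μ^(4)=-11

((0, 0, 0, 1); (0, 0, 3, 0); (0, 1, 0, 0); (1, 0, 0, 0))
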